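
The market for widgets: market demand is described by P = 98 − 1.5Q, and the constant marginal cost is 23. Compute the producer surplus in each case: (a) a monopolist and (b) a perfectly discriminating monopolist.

Monopoly: PS = 937.5; Perfect PD: PS = 1875

A monopolist chooses Q where MR = MC. MR = 98 − 3Q; setting this equal to 23 gives Q = 25 and P = 60.5.
PS = (60.5 − 23)·25 = 937.5.
A perfectly discriminating monopolist sells every unit with P(Q) ≥ MC(Q), so output equals the competitive quantity Q = 50. Each buyer pays their reservation price, so CS = 0 and the firm captures all surplus.
PS = ½·(98 − 23)·50 = 1875.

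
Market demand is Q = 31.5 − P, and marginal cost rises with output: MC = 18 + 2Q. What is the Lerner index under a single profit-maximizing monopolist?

Lerner index = 0.12

Inverting demand: P = 31.5 − Q.
Monopoly sets MR = MC: 31.5 − 2Q = 18 + 2Q ⇒ Q = 3.375, P = 31.5 − 3.375 = 28.125.
Lerner index = (P − MC)/P = (28.125 − 24.75)/28.125 = 0.12.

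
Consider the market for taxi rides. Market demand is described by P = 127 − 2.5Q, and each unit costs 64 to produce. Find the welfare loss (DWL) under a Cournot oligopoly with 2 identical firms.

DWL = 88.2

Competitive firms price at marginal cost: P = 64, giving Q = 25.2.
In a 2-firm Cournot equilibrium, symmetry and the first-order condition give q = (127 − 64)/(7.5) = 8.4. So Q = 16.8 and P = 85.
DWL is the triangle between Q = 16.8 and Q = 25.2: ½·(25.2 − 16.8)·(85 − 64) = 88.2.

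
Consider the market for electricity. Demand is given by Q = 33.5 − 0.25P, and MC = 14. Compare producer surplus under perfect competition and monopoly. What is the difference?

Inverting demand: P = 134 − 4Q.
Perfect competition: P = MC = 14, so 134 − 4Q = 14 and Q = 30.
PS = (14 − 14)·30 = 0.
Monopoly sets MR = MC: 134 − 8Q = 14 ⇒ Q = 15, P = 134 − 4·15 = 74.
PS = (74 − 14)·15 = 900.
Change in producer surplus: 900 − 0 = 900.

PS rises by 900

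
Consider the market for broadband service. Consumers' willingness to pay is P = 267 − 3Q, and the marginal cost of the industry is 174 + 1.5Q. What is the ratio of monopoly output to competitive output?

A monopolist chooses Q where MR = MC. MR = 267 − 6Q; setting this equal to 174 + 1.5Q gives Q = 12.4 and P = 229.8.
Under competition P = MC: 267 − 3Q = 174 + 1.5Q ⇒ Q = 62/3, P = 205.
Ratio Q_m/Q_c = 12.4/(62/3) = 0.6.

Q_m/Q_c = 0.6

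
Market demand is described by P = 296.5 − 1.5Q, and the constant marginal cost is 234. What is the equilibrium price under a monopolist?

P = 265.25

Monopoly sets MR = MC: 296.5 − 3Q = 234 ⇒ Q = 125/6, P = 296.5 − 1.5·125/6 = 265.25.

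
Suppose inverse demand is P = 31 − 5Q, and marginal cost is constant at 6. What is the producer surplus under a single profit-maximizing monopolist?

PS = 31.25

A monopolist chooses Q where MR = MC. MR = 31 − 10Q; setting this equal to 6 gives Q = 2.5 and P = 18.5.
PS = (18.5 − 6)·2.5 = 31.25.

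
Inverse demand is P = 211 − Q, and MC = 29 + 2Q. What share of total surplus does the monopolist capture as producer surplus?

The monopolist equates marginal revenue to marginal cost: 211 − 2Q = 29 + 2Q, so Q = 45.5. From demand, P = 165.5.
CS = ½·(211 − 165.5)·45.5 = 1035.125.
PS = P·Q − VC(Q) = 165.5·45.5 − (29·45.5 + ½·2·45.5²) = 4140.5.
Share captured = PS/TS = 4140.5/5175.625 = 0.8.

PS/TS = 0.8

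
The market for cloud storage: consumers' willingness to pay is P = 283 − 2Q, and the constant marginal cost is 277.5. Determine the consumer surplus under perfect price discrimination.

A perfectly discriminating monopolist sells every unit with P(Q) ≥ MC(Q), so output equals the competitive quantity Q = 2.75. Each buyer pays their reservation price, so CS = 0 and the firm captures all surplus.
CS = 0.

CS = 0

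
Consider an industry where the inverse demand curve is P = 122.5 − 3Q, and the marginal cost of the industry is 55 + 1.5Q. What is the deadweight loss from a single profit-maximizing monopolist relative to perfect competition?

DWL = 81

Under competition P = MC: 122.5 − 3Q = 55 + 1.5Q ⇒ Q = 15, P = 77.5.
Monopoly sets MR = MC: 122.5 − 6Q = 55 + 1.5Q ⇒ Q = 9, P = 122.5 − 3·9 = 95.5.
CS = ½·(122.5 − 77.5)·15 = 337.5; PS = (77.5·15 − 55·15 − ½·1.5·15²) = 168.75; TS = 506.25.
CS = ½·(122.5 − 95.5)·9 = 121.5; PS = (95.5·9 − 55·9 − ½·1.5·9²) = 303.75; TS = 425.25.
DWL = 506.25 − 425.25 = 81.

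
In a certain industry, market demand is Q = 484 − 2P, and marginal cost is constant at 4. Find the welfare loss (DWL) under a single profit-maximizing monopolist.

DWL = 14161

Inverting demand: P = 242 − 0.5Q.
Perfect competition: P = MC = 4, so 242 − 0.5Q = 4 and Q = 476.
The monopolist equates marginal revenue to marginal cost: 242 − Q = 4, so Q = 238. From demand, P = 123.
DWL is the triangle between Q = 238 and Q = 476: ½·(476 − 238)·(123 − 4) = 14161.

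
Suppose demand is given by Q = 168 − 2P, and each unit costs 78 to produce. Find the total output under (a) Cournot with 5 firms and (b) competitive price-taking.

Inverting demand: P = 84 − 0.5Q.
With 5 symmetric Cournot firms, each firm's FOC gives 84 − 3q = 78, so q = 2, Q = 5·2 = 10, and P = 79.
Perfect competition: P = MC = 78, so 84 − 0.5Q = 78 and Q = 12.

Cournot: Q = 10; Competition: Q = 12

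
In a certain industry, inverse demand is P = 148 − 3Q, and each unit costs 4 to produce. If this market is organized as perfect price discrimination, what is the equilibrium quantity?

With perfect price discrimination, output is the efficient level Q = 48 (where demand meets MC), but every buyer pays their willingness to pay: CS = 0 and PS = total surplus.

Q = 48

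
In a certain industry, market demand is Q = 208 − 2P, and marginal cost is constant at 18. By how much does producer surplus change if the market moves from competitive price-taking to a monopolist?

Inverting demand: P = 104 − 0.5Q.
Competitive firms price at marginal cost: P = 18, giving Q = 172.
PS = (18 − 18)·172 = 0.
Monopoly sets MR = MC: 104 − Q = 18 ⇒ Q = 86, P = 104 − 0.5·86 = 61.
PS = (61 − 18)·86 = 3698.
Change in producer surplus: 3698 − 0 = 3698.

Producer surplus rises by 3698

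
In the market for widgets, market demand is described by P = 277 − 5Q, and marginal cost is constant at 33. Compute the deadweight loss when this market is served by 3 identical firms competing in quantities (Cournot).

Under competition P = MC = 33, so Q = (277 − 33)/5 = 48.8.
With 3 symmetric Cournot firms, each firm's FOC gives 277 − 20q = 33, so q = 12.2, Q = 3·12.2 = 36.6, and P = 94.
DWL is the triangle between Q = 36.6 and Q = 48.8: ½·(48.8 − 36.6)·(94 − 33) = 372.1.

DWL = 372.1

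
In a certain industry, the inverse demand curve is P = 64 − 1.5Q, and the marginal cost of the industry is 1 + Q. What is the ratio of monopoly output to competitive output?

Monopoly sets MR = MC: 64 − 3Q = 1 + Q ⇒ Q = 15.75, P = 64 − 1.5·15.75 = 40.375.
Under competition P = MC: 64 − 1.5Q = 1 + Q ⇒ Q = 25.2, P = 26.2.
Ratio Q_m/Q_c = 15.75/25.2 = 0.625.

Q_m/Q_c = 0.625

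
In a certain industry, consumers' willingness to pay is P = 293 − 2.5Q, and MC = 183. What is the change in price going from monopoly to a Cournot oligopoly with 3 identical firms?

Monopoly sets MR = MC: 293 − 5Q = 183 ⇒ Q = 22, P = 293 − 2.5·22 = 238.
With 3 symmetric Cournot firms, each firm's FOC gives 293 − 10q = 183, so q = 11, Q = 3·11 = 33, and P = 210.5.
Change in price: 210.5 − 238 = −27.5.

Price falls by 27.5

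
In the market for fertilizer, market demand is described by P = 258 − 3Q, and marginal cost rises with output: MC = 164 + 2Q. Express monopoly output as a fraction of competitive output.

Q_m/Q_c = 0.625

Monopoly sets MR = MC: 258 − 6Q = 164 + 2Q ⇒ Q = 11.75, P = 258 − 3·11.75 = 222.75.
Competitive equilibrium sets price equal to marginal cost: 258 − 3Q = 164 + 2Q, so Q = 18.8 and P = 201.6.
Ratio Q_m/Q_c = 11.75/18.8 = 0.625.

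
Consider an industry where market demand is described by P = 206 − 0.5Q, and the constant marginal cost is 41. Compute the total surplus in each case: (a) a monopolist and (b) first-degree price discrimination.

Monopoly: TS = 20418.75; Perfect PD: TS = 27225

Monopoly sets MR = MC: 206 − Q = 41 ⇒ Q = 165, P = 206 − 0.5·165 = 123.5.
CS = ½·(206 − 123.5)·165 = 6806.25; PS = (123.5 − 41)·165 = 13612.5; TS = 20418.75.
A perfectly discriminating monopolist sells every unit with P(Q) ≥ MC(Q), so output equals the competitive quantity Q = 330. Each buyer pays their reservation price, so CS = 0 and the firm captures all surplus.
TS = 27225 (equal to competitive TS).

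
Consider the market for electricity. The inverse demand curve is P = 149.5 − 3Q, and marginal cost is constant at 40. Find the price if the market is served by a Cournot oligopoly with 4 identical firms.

P = 61.9

In a 4-firm Cournot equilibrium, symmetry and the first-order condition give q = (149.5 − 40)/(15) = 7.3. So Q = 29.2 and P = 61.9.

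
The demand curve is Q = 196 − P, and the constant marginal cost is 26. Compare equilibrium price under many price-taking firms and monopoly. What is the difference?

P rises by 85

Inverting demand: P = 196 − Q.
Under competition P = MC = 26, so Q = (196 − 26)/1 = 170.
The monopolist equates marginal revenue to marginal cost: 196 − 2Q = 26, so Q = 85. From demand, P = 111.
Change in equilibrium price: 111 − 26 = 85.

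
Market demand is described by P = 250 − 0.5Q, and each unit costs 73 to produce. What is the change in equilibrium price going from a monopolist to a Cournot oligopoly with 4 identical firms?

The monopolist equates marginal revenue to marginal cost: 250 − Q = 73, so Q = 177. From demand, P = 161.5.
In a 4-firm Cournot equilibrium, symmetry and the first-order condition give q = (250 − 73)/(2.5) = 70.8. So Q = 283.2 and P = 108.4.
Change in equilibrium price: 108.4 − 161.5 = −53.1.

P falls by 53.1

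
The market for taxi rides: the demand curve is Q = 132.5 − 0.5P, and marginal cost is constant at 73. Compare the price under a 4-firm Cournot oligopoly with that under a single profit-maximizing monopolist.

Cournot: P = 111.4; Monopoly: P = 169

Inverting demand: P = 265 − 2Q.
With 4 symmetric Cournot firms, each firm's FOC gives 265 − 10q = 73, so q = 19.2, Q = 4·19.2 = 76.8, and P = 111.4.
Monopoly sets MR = MC: 265 − 4Q = 73 ⇒ Q = 48, P = 265 − 2·48 = 169.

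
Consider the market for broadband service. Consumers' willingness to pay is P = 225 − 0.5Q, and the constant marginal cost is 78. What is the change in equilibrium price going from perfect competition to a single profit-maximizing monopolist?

Equilibrium price rises by 73.5

Competitive firms price at marginal cost: P = 78, giving Q = 294.
Monopoly sets MR = MC: 225 − Q = 78 ⇒ Q = 147, P = 225 − 0.5·147 = 151.5.
Change in equilibrium price: 151.5 − 78 = 73.5.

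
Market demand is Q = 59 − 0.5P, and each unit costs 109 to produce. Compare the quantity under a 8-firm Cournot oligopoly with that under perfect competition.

Inverting demand: P = 118 − 2Q.
In a 8-firm Cournot equilibrium, symmetry and the first-order condition give q = (118 − 109)/(18) = 0.5. So Q = 4 and P = 110.
Competitive firms price at marginal cost: P = 109, giving Q = 4.5.

Cournot: Q = 4; Competition: Q = 4.5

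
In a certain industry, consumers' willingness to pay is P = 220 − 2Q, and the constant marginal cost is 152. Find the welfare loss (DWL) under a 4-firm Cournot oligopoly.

DWL = 46.24

Competitive firms price at marginal cost: P = 152, giving Q = 34.
In a 4-firm Cournot equilibrium, symmetry and the first-order condition give q = (220 − 152)/(10) = 6.8. So Q = 27.2 and P = 165.6.
DWL is the triangle between Q = 27.2 and Q = 34: ½·(34 − 27.2)·(165.6 − 152) = 46.24.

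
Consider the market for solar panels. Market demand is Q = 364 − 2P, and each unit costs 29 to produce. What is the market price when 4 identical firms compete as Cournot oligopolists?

Inverting demand: P = 182 − 0.5Q.
With 4 symmetric Cournot firms, each firm's FOC gives 182 − 2.5q = 29, so q = 61.2, Q = 4·61.2 = 244.8, and P = 59.6.

P = 59.6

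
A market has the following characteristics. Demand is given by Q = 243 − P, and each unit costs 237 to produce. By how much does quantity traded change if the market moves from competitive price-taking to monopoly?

Inverting demand: P = 243 − Q.
Competitive firms price at marginal cost: P = 237, giving Q = 6.
A monopolist chooses Q where MR = MC. MR = 243 − 2Q; setting this equal to 237 gives Q = 3 and P = 240.
Change in quantity traded: 3 − 6 = −3.

Quantity traded falls by 3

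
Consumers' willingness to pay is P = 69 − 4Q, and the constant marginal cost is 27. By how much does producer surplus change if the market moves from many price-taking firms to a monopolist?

Producer surplus rises by 110.25

Perfect competition: P = MC = 27, so 69 − 4Q = 27 and Q = 10.5.
PS = (27 − 27)·10.5 = 0.
The monopolist equates marginal revenue to marginal cost: 69 − 8Q = 27, so Q = 5.25. From demand, P = 48.
PS = (48 − 27)·5.25 = 110.25.
Change in producer surplus: 110.25 − 0 = 110.25.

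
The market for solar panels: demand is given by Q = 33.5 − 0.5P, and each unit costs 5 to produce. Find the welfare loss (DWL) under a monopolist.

Inverting demand: P = 67 − 2Q.
Competitive firms price at marginal cost: P = 5, giving Q = 31.
The monopolist equates marginal revenue to marginal cost: 67 − 4Q = 5, so Q = 15.5. From demand, P = 36.
DWL is the triangle between Q = 15.5 and Q = 31: ½·(31 − 15.5)·(36 − 5) = 240.25.

DWL = 240.25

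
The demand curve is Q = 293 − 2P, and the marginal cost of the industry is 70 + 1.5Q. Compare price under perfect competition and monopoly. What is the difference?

Inverting demand: P = 146.5 − 0.5Q.
Competitive equilibrium sets price equal to marginal cost: 146.5 − 0.5Q = 70 + 1.5Q, so Q = 38.25 and P = 127.375.
Monopoly sets MR = MC: 146.5 − Q = 70 + 1.5Q ⇒ Q = 30.6, P = 146.5 − 0.5·30.6 = 131.2.
Change in price: 131.2 − 127.375 = 3.825.

P rises by 3.825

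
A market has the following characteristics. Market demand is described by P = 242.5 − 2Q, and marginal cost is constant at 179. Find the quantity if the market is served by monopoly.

A monopolist chooses Q where MR = MC. MR = 242.5 − 4Q; setting this equal to 179 gives Q = 15.875 and P = 210.75.

Q = 15.875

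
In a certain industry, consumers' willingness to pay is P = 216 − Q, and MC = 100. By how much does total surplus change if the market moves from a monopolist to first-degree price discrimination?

A monopolist chooses Q where MR = MC. MR = 216 − 2Q; setting this equal to 100 gives Q = 58 and P = 158.
CS = ½·(216 − 158)·58 = 1682; PS = (158 − 100)·58 = 3364; TS = 5046.
Under first-degree price discrimination the firm charges each unit its demand price and produces up to where P = MC, i.e. Q = 116. Consumer surplus is zero; producer surplus equals total surplus.
TS = 6728 (equal to competitive TS).
Change in total surplus: 6728 − 5046 = 1682.

Total surplus rises by 1682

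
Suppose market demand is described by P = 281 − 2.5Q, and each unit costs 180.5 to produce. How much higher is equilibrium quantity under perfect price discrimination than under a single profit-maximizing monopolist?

A monopolist chooses Q where MR = MC. MR = 281 − 5Q; setting this equal to 180.5 gives Q = 20.1 and P = 230.75.
A perfectly discriminating monopolist sells every unit with P(Q) ≥ MC(Q), so output equals the competitive quantity Q = 40.2. Each buyer pays their reservation price, so CS = 0 and the firm captures all surplus.
Change in equilibrium quantity: 40.2 − 20.1 = 20.1.

Q rises by 20.1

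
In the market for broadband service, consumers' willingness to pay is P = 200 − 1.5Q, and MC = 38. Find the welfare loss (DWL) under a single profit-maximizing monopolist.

Under competition P = MC = 38, so Q = (200 − 38)/1.5 = 108.
Monopoly sets MR = MC: 200 − 3Q = 38 ⇒ Q = 54, P = 200 − 1.5·54 = 119.
DWL is the triangle between Q = 54 and Q = 108: ½·(108 − 54)·(119 − 38) = 2187.

DWL = 2187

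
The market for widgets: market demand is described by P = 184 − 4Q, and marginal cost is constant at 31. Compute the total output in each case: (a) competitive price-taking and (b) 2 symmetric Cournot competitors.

Competition: Q = 38.25; Cournot: Q = 25.5

Competitive firms price at marginal cost: P = 31, giving Q = 38.25.
In a 2-firm Cournot equilibrium, symmetry and the first-order condition give q = (184 − 31)/(12) = 12.75. So Q = 25.5 and P = 82.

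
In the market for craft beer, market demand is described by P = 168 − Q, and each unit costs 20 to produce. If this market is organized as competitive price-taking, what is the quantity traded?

Under competition P = MC = 20, so Q = (168 − 20)/1 = 148.

Q = 148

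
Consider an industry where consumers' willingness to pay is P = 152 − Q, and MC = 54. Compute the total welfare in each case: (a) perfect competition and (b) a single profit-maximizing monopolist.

Perfect competition: P = MC = 54, so 152 − Q = 54 and Q = 98.
CS = ½·(152 − 54)·98 = 4802; PS = (54 − 54)·98 = 0; TS = 4802.
The monopolist equates marginal revenue to marginal cost: 152 − 2Q = 54, so Q = 49. From demand, P = 103.
CS = ½·(152 − 103)·49 = 1200.5; PS = (103 − 54)·49 = 2401; TS = 3601.5.

Competition: TS = 4802; Monopoly: TS = 3601.5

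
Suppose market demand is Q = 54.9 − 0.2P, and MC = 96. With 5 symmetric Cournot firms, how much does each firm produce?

Inverting demand: P = 274.5 − 5Q.
Cournot with 5 identical firms: the symmetric best-response condition is 274.5 − 30q = 96. Each firm produces q = 5.95, total output Q = 29.75, price P = 125.75.

q_i = 5.95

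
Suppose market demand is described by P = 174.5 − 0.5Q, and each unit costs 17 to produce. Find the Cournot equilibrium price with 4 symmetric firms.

Cournot with 4 identical firms: the symmetric best-response condition is 174.5 − 2.5q = 17. Each firm produces q = 63, total output Q = 252, price P = 48.5.

P = 48.5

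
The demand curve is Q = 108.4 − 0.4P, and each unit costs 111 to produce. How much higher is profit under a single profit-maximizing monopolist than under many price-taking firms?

Inverting demand: P = 271 − 2.5Q.
Perfect competition: P = MC = 111, so 271 − 2.5Q = 111 and Q = 64.
Profit = (111 − 111)·64 = 0.
A monopolist chooses Q where MR = MC. MR = 271 − 5Q; setting this equal to 111 gives Q = 32 and P = 191.
Profit = (191 − 111)·32 = 2560.
Change in profit: 2560 − 0 = 2560.

Profit rises by 2560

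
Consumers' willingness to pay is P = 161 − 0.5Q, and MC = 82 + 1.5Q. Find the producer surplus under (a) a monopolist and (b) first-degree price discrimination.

Monopoly: PS = 1248.2; Perfect PD: PS = 1560.25

A monopolist chooses Q where MR = MC. MR = 161 − Q; setting this equal to 82 + 1.5Q gives Q = 31.6 and P = 145.2.
PS = P·Q − VC(Q) = 145.2·31.6 − (82·31.6 + ½·1.5·31.6²) = 1248.2.
Under first-degree price discrimination the firm charges each unit its demand price and produces up to where P = MC, i.e. Q = 39.5. Consumer surplus is zero; producer surplus equals total surplus.
PS = ½·(161 − 82)·39.5 = 1560.25.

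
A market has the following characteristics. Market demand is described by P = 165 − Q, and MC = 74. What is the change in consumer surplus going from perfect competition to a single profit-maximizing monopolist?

Consumer surplus falls by 3105.375

Perfect competition: P = MC = 74, so 165 − Q = 74 and Q = 91.
CS = ½·(165 − 74)·91 = 4140.5.
The monopolist equates marginal revenue to marginal cost: 165 − 2Q = 74, so Q = 45.5. From demand, P = 119.5.
CS = ½·(165 − 119.5)·45.5 = 1035.125.
Change in consumer surplus: 1035.125 − 4140.5 = −3105.375.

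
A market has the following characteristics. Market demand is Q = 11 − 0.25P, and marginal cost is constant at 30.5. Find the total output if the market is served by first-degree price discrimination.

Q = 3.375

Inverting demand: P = 44 − 4Q.
A perfectly discriminating monopolist sells every unit with P(Q) ≥ MC(Q), so output equals the competitive quantity Q = 3.375. Each buyer pays their reservation price, so CS = 0 and the firm captures all surplus.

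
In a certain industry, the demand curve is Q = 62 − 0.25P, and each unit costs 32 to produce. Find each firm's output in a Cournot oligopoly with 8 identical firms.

Inverting demand: P = 248 − 4Q.
With 8 symmetric Cournot firms, each firm's FOC gives 248 − 36q = 32, so q = 6, Q = 8·6 = 48, and P = 56.

q_i = 6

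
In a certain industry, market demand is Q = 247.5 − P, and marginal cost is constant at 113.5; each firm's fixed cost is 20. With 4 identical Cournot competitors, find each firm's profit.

π_i = 698.24

Inverting demand: P = 247.5 − Q.
In a 4-firm Cournot equilibrium, symmetry and the first-order condition give q = (247.5 − 113.5)/(5) = 26.8. So Q = 107.2 and P = 140.3.
Each firm's profit = (140.3 − 113.5)·26.8 − 20 = 698.24.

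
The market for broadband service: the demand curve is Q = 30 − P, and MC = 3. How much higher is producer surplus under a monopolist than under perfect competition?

PS rises by 182.25

Inverting demand: P = 30 − Q.
Competitive firms price at marginal cost: P = 3, giving Q = 27.
PS = (3 − 3)·27 = 0.
Monopoly sets MR = MC: 30 − 2Q = 3 ⇒ Q = 13.5, P = 30 − 13.5 = 16.5.
PS = (16.5 − 3)·13.5 = 182.25.
Change in producer surplus: 182.25 − 0 = 182.25.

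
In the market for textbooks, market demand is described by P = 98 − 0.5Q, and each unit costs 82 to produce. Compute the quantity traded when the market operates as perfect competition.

Under competition P = MC = 82, so Q = (98 − 82)/0.5 = 32.

Q = 32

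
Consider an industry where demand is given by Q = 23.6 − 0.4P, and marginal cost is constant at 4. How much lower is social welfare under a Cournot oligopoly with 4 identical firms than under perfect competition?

Social welfare falls by 24.2

Inverting demand: P = 59 − 2.5Q.
Perfect competition: P = MC = 4, so 59 − 2.5Q = 4 and Q = 22.
CS = ½·(59 − 4)·22 = 605; PS = (4 − 4)·22 = 0; TS = 605.
In a 4-firm Cournot equilibrium, symmetry and the first-order condition give q = (59 − 4)/(12.5) = 4.4. So Q = 17.6 and P = 15.
CS = ½·(59 − 15)·17.6 = 387.2; PS = (15 − 4)·17.6 = 193.6; TS = 580.8.
Change in social welfare: 580.8 − 605 = −24.2.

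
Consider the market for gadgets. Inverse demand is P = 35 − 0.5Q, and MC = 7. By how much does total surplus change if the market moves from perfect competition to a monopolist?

Competitive firms price at marginal cost: P = 7, giving Q = 56.
CS = ½·(35 − 7)·56 = 784; PS = (7 − 7)·56 = 0; TS = 784.
A monopolist chooses Q where MR = MC. MR = 35 − Q; setting this equal to 7 gives Q = 28 and P = 21.
CS = ½·(35 − 21)·28 = 196; PS = (21 − 7)·28 = 392; TS = 588.
Change in total surplus: 588 − 784 = −196.

Total surplus falls by 196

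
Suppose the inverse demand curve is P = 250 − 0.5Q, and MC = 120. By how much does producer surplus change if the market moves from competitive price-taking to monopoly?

Perfect competition: P = MC = 120, so 250 − 0.5Q = 120 and Q = 260.
PS = (120 − 120)·260 = 0.
Monopoly sets MR = MC: 250 − Q = 120 ⇒ Q = 130, P = 250 − 0.5·130 = 185.
PS = (185 − 120)·130 = 8450.
Change in producer surplus: 8450 − 0 = 8450.

Producer surplus rises by 8450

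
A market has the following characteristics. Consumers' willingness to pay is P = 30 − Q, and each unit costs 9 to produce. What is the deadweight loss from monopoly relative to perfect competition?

DWL = 55.125

Under competition P = MC = 9, so Q = (30 − 9)/1 = 21.
A monopolist chooses Q where MR = MC. MR = 30 − 2Q; setting this equal to 9 gives Q = 10.5 and P = 19.5.
DWL is the triangle between Q = 10.5 and Q = 21: ½·(21 − 10.5)·(19.5 − 9) = 55.125.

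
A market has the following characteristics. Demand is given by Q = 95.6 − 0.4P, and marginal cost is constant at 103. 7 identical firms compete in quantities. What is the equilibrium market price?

Inverting demand: P = 239 − 2.5Q.
In a 7-firm Cournot equilibrium, symmetry and the first-order condition give q = (239 − 103)/(20) = 6.8. So Q = 47.6 and P = 120.

P = 120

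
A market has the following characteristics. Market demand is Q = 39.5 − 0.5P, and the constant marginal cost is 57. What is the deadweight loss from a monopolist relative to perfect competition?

DWL = 30.25

Inverting demand: P = 79 − 2Q.
Perfect competition: P = MC = 57, so 79 − 2Q = 57 and Q = 11.
A monopolist chooses Q where MR = MC. MR = 79 − 4Q; setting this equal to 57 gives Q = 5.5 and P = 68.
DWL is the triangle between Q = 5.5 and Q = 11: ½·(11 − 5.5)·(68 − 57) = 30.25.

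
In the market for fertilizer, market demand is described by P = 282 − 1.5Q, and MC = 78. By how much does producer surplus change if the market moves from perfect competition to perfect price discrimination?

Competitive firms price at marginal cost: P = 78, giving Q = 136.
PS = (78 − 78)·136 = 0.
A perfectly discriminating monopolist sells every unit with P(Q) ≥ MC(Q), so output equals the competitive quantity Q = 136. Each buyer pays their reservation price, so CS = 0 and the firm captures all surplus.
PS = ½·(282 − 78)·136 = 13872.
Change in producer surplus: 13872 − 0 = 13872.

PS rises by 13872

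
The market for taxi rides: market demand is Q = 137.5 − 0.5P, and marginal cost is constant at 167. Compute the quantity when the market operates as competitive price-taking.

Inverting demand: P = 275 − 2Q.
Competitive firms price at marginal cost: P = 167, giving Q = 54.

Q = 54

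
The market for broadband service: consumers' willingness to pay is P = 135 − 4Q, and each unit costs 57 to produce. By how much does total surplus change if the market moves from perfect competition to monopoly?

TS falls by 190.125

Under competition P = MC = 57, so Q = (135 − 57)/4 = 19.5.
CS = ½·(135 − 57)·19.5 = 760.5; PS = (57 − 57)·19.5 = 0; TS = 760.5.
The monopolist equates marginal revenue to marginal cost: 135 − 8Q = 57, so Q = 9.75. From demand, P = 96.
CS = ½·(135 − 96)·9.75 = 190.125; PS = (96 − 57)·9.75 = 380.25; TS = 570.375.
Change in total surplus: 570.375 − 760.5 = −190.125.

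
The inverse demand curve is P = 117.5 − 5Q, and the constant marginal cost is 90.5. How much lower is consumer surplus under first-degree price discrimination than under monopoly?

Monopoly sets MR = MC: 117.5 − 10Q = 90.5 ⇒ Q = 2.7, P = 117.5 − 5·2.7 = 104.
CS = ½·(117.5 − 104)·2.7 = 18.225.
A perfectly discriminating monopolist sells every unit with P(Q) ≥ MC(Q), so output equals the competitive quantity Q = 5.4. Each buyer pays their reservation price, so CS = 0 and the firm captures all surplus.
CS = 0.
Change in consumer surplus: 0 − 18.225 = −18.225.

Consumer surplus falls by 18.225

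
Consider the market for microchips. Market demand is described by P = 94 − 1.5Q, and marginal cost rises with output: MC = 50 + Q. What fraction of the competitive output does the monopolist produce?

A monopolist chooses Q where MR = MC. MR = 94 − 3Q; setting this equal to 50 + Q gives Q = 11 and P = 77.5.
Competitive equilibrium sets price equal to marginal cost: 94 − 1.5Q = 50 + Q, so Q = 17.6 and P = 67.6.
Ratio Q_m/Q_c = 11/17.6 = 0.625.

Q_m/Q_c = 0.625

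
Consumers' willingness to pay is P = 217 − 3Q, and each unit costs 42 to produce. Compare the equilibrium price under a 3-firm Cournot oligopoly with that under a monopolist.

Cournot: P = 85.75; Monopoly: P = 129.5

With 3 symmetric Cournot firms, each firm's FOC gives 217 − 12q = 42, so q = 175/12, Q = 3·175/12 = 43.75, and P = 85.75.
Monopoly sets MR = MC: 217 − 6Q = 42 ⇒ Q = 175/6, P = 217 − 3·175/6 = 129.5.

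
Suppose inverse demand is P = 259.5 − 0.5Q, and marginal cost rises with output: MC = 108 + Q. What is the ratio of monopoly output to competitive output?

Q_m/Q_c = 0.75

Monopoly sets MR = MC: 259.5 − Q = 108 + Q ⇒ Q = 75.75, P = 259.5 − 0.5·75.75 = 221.625.
Competitive equilibrium sets price equal to marginal cost: 259.5 − 0.5Q = 108 + Q, so Q = 101 and P = 209.
Ratio Q_m/Q_c = 75.75/101 = 0.75.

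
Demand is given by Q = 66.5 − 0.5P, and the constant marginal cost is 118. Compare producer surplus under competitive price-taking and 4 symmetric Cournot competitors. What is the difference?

Inverting demand: P = 133 − 2Q.
Under competition P = MC = 118, so Q = (133 − 118)/2 = 7.5.
PS = (118 − 118)·7.5 = 0.
In a 4-firm Cournot equilibrium, symmetry and the first-order condition give q = (133 − 118)/(10) = 1.5. So Q = 6 and P = 121.
PS = (121 − 118)·6 = 18.
Change in producer surplus: 18 − 0 = 18.

PS rises by 18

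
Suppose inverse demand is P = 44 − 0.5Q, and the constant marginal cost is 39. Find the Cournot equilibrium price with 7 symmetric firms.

P = 39.625

With 7 symmetric Cournot firms, each firm's FOC gives 44 − 4q = 39, so q = 1.25, Q = 7·1.25 = 8.75, and P = 39.625.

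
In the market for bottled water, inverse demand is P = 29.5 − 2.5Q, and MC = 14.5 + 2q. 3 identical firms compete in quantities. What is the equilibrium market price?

With 3 symmetric Cournot firms, each firm's FOC gives 29.5 − 10q = 14.5 + 2q, so q = 1.25, Q = 3·1.25 = 3.75, and P = 20.125.

P = 20.125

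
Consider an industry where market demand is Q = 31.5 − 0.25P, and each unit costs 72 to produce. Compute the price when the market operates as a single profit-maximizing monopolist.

P = 99

Inverting demand: P = 126 − 4Q.
Monopoly sets MR = MC: 126 − 8Q = 72 ⇒ Q = 6.75, P = 126 − 4·6.75 = 99.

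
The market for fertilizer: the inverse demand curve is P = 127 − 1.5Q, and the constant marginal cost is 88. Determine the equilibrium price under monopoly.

A monopolist chooses Q where MR = MC. MR = 127 − 3Q; setting this equal to 88 gives Q = 13 and P = 107.5.

P = 107.5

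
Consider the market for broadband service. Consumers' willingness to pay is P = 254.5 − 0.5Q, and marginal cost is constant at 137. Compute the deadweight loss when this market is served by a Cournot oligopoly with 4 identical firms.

DWL = 552.25

Under competition P = MC = 137, so Q = (254.5 − 137)/0.5 = 235.
With 4 symmetric Cournot firms, each firm's FOC gives 254.5 − 2.5q = 137, so q = 47, Q = 4·47 = 188, and P = 160.5.
DWL is the triangle between Q = 188 and Q = 235: ½·(235 − 188)·(160.5 − 137) = 552.25.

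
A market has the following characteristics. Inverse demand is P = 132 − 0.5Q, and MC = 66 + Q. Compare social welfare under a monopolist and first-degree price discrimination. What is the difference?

TS rises by 90.75

A monopolist chooses Q where MR = MC. MR = 132 − Q; setting this equal to 66 + Q gives Q = 33 and P = 115.5.
CS = ½·(132 − 115.5)·33 = 272.25; PS = (115.5·33 − 66·33 − ½·1·33²) = 1089; TS = 1361.25.
A perfectly discriminating monopolist sells every unit with P(Q) ≥ MC(Q), so output equals the competitive quantity Q = 44. Each buyer pays their reservation price, so CS = 0 and the firm captures all surplus.
TS = 1452 (equal to competitive TS).
Change in social welfare: 1452 − 1361.25 = 90.75.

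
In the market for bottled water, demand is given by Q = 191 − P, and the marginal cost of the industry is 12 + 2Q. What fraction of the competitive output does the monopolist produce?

Inverting demand: P = 191 − Q.
A monopolist chooses Q where MR = MC. MR = 191 − 2Q; setting this equal to 12 + 2Q gives Q = 44.75 and P = 146.25.
Competitive equilibrium sets price equal to marginal cost: 191 − Q = 12 + 2Q, so Q = 179/3 and P = 394/3.
Ratio Q_m/Q_c = 44.75/(179/3) = 0.75.

Q_m/Q_c = 0.75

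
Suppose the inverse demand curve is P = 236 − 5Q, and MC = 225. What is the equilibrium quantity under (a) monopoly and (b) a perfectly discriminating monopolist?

Monopoly: Q = 1.1; Perfect PD: Q = 2.2

A monopolist chooses Q where MR = MC. MR = 236 − 10Q; setting this equal to 225 gives Q = 1.1 and P = 230.5.
Under first-degree price discrimination the firm charges each unit its demand price and produces up to where P = MC, i.e. Q = 2.2. Consumer surplus is zero; producer surplus equals total surplus.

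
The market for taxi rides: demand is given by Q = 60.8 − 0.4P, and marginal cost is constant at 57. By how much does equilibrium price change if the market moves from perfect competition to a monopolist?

P rises by 47.5

Inverting demand: P = 152 − 2.5Q.
Under competition P = MC = 57, so Q = (152 − 57)/2.5 = 38.
Monopoly sets MR = MC: 152 − 5Q = 57 ⇒ Q = 19, P = 152 − 2.5·19 = 104.5.
Change in equilibrium price: 104.5 − 57 = 47.5.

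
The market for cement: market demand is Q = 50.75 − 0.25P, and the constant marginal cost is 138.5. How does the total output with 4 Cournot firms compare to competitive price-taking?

Inverting demand: P = 203 − 4Q.
Cournot with 4 identical firms: the symmetric best-response condition is 203 − 20q = 138.5. Each firm produces q = 3.225, total output Q = 12.9, price P = 151.4.
Competitive firms price at marginal cost: P = 138.5, giving Q = 16.125.

Cournot: Q = 12.9; Competition: Q = 16.125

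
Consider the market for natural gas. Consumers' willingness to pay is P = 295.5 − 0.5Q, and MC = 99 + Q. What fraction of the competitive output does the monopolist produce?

The monopolist equates marginal revenue to marginal cost: 295.5 − Q = 99 + Q, so Q = 98.25. From demand, P = 246.375.
Under competition P = MC: 295.5 − 0.5Q = 99 + Q ⇒ Q = 131, P = 230.
Ratio Q_m/Q_c = 98.25/131 = 0.75.

Q_m/Q_c = 0.75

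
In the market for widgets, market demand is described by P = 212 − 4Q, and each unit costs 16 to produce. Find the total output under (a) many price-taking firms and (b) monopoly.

Under competition P = MC = 16, so Q = (212 − 16)/4 = 49.
Monopoly sets MR = MC: 212 − 8Q = 16 ⇒ Q = 24.5, P = 212 − 4·24.5 = 114.

Competition: Q = 49; Monopoly: Q = 24.5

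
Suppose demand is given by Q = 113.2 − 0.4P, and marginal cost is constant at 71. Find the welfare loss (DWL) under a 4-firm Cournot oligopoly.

DWL = 359.552

Inverting demand: P = 283 − 2.5Q.
Under competition P = MC = 71, so Q = (283 − 71)/2.5 = 84.8.
In a 4-firm Cournot equilibrium, symmetry and the first-order condition give q = (283 − 71)/(12.5) = 16.96. So Q = 67.84 and P = 113.4.
DWL is the triangle between Q = 67.84 and Q = 84.8: ½·(84.8 − 67.84)·(113.4 − 71) = 359.552.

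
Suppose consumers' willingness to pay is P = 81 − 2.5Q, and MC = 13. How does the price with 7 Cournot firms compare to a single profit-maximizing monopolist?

With 7 symmetric Cournot firms, each firm's FOC gives 81 − 20q = 13, so q = 3.4, Q = 7·3.4 = 23.8, and P = 21.5.
A monopolist chooses Q where MR = MC. MR = 81 − 5Q; setting this equal to 13 gives Q = 13.6 and P = 47.

Cournot: P = 21.5; Monopoly: P = 47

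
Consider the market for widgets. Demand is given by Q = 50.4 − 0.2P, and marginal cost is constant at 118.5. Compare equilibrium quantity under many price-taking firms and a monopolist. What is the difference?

Q falls by 13.35

Inverting demand: P = 252 − 5Q.
Competitive firms price at marginal cost: P = 118.5, giving Q = 26.7.
The monopolist equates marginal revenue to marginal cost: 252 − 10Q = 118.5, so Q = 13.35. From demand, P = 185.25.
Change in equilibrium quantity: 13.35 − 26.7 = −13.35.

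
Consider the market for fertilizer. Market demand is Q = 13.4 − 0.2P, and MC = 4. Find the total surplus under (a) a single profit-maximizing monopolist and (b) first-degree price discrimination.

Monopoly: TS = 297.675; Perfect PD: TS = 396.9

Inverting demand: P = 67 − 5Q.
The monopolist equates marginal revenue to marginal cost: 67 − 10Q = 4, so Q = 6.3. From demand, P = 35.5.
CS = ½·(67 − 35.5)·6.3 = 99.225; PS = (35.5 − 4)·6.3 = 198.45; TS = 297.675.
A perfectly discriminating monopolist sells every unit with P(Q) ≥ MC(Q), so output equals the competitive quantity Q = 12.6. Each buyer pays their reservation price, so CS = 0 and the firm captures all surplus.
TS = 396.9 (equal to competitive TS).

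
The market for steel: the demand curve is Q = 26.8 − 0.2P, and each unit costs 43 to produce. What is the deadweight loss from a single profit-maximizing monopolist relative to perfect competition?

Inverting demand: P = 134 − 5Q.
Competitive firms price at marginal cost: P = 43, giving Q = 18.2.
A monopolist chooses Q where MR = MC. MR = 134 − 10Q; setting this equal to 43 gives Q = 9.1 and P = 88.5.
DWL is the triangle between Q = 9.1 and Q = 18.2: ½·(18.2 − 9.1)·(88.5 − 43) = 207.025.

DWL = 207.025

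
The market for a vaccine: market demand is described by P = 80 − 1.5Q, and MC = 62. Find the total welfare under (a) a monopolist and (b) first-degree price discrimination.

Monopoly: TS = 81; Perfect PD: TS = 108

Monopoly sets MR = MC: 80 − 3Q = 62 ⇒ Q = 6, P = 80 − 1.5·6 = 71.
CS = ½·(80 − 71)·6 = 27; PS = (71 − 62)·6 = 54; TS = 81.
Under first-degree price discrimination the firm charges each unit its demand price and produces up to where P = MC, i.e. Q = 12. Consumer surplus is zero; producer surplus equals total surplus.
TS = 108 (equal to competitive TS).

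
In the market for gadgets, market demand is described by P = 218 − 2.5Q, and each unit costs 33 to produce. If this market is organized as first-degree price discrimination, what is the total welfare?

With perfect price discrimination, output is the efficient level Q = 74 (where demand meets MC), but every buyer pays their willingness to pay: CS = 0 and PS = total surplus.
TS = 6845 (equal to competitive TS).

TS = 6845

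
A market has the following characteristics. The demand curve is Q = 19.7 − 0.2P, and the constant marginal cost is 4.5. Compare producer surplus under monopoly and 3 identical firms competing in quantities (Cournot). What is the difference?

Inverting demand: P = 98.5 − 5Q.
A monopolist chooses Q where MR = MC. MR = 98.5 − 10Q; setting this equal to 4.5 gives Q = 9.4 and P = 51.5.
PS = (51.5 − 4.5)·9.4 = 441.8.
Cournot with 3 identical firms: the symmetric best-response condition is 98.5 − 20q = 4.5. Each firm produces q = 4.7, total output Q = 14.1, price P = 28.
PS = (28 − 4.5)·14.1 = 331.35.
Change in producer surplus: 331.35 − 441.8 = −110.45.

Producer surplus falls by 110.45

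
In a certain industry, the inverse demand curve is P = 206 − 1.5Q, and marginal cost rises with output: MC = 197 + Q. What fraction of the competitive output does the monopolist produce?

Q_m/Q_c = 0.625

Monopoly sets MR = MC: 206 − 3Q = 197 + Q ⇒ Q = 2.25, P = 206 − 1.5·2.25 = 202.625.
Competitive equilibrium sets price equal to marginal cost: 206 − 1.5Q = 197 + Q, so Q = 3.6 and P = 200.6.
Ratio Q_m/Q_c = 2.25/3.6 = 0.625.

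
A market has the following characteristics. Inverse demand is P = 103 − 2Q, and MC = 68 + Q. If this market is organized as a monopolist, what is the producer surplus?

PS = 122.5

The monopolist equates marginal revenue to marginal cost: 103 − 4Q = 68 + Q, so Q = 7. From demand, P = 89.
PS = P·Q − VC(Q) = 89·7 − (68·7 + ½·1·7²) = 122.5.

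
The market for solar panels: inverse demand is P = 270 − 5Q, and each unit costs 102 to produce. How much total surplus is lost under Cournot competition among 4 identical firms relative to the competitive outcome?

DWL = 112.896

Perfect competition: P = MC = 102, so 270 − 5Q = 102 and Q = 33.6.
Cournot with 4 identical firms: the symmetric best-response condition is 270 − 25q = 102. Each firm produces q = 6.72, total output Q = 26.88, price P = 135.6.
DWL is the triangle between Q = 26.88 and Q = 33.6: ½·(33.6 − 26.88)·(135.6 − 102) = 112.896.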